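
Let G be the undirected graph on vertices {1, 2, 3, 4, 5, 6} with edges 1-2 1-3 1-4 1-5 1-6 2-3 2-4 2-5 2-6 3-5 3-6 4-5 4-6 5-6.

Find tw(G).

A width-4 tree decomposition is:
Bags: B1 = {1, 2, 3, 5, 6}  B2 = {1, 2, 4, 5, 6}
Tree: B1–B2
The largest bag has 5 vertices, giving width 4; this decomposition certifies tw(G) ≤ 4. On the other hand G contains the 5-clique {1, 2, 3, 5, 6}. A clique must lie in a single bag of any decomposition, so no decomposition can have width below 4. The upper and lower bounds meet at 4, so that is the treewidth.

4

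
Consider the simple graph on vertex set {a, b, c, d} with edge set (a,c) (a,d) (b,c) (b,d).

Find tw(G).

A width-2 tree decomposition is:
Bags: B1 = {a, b, d}  B2 = {a, b, c}
Tree: B1–B2
The largest bag has 3 vertices, giving width 2; this decomposition certifies tw(G) ≤ 2. For the lower bound, G contains the cycle b–d–a–c–b, so G is not a forest; only forests have treewidth ≤ 1, hence tw(G) ≥ 2. Therefore the treewidth is 2.

2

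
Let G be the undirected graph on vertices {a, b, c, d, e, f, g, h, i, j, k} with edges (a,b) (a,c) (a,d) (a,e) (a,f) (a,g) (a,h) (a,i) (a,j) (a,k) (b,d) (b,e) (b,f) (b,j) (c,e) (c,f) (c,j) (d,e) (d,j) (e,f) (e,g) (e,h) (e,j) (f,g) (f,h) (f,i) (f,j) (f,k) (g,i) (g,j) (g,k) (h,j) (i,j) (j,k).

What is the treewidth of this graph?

A width-4 tree decomposition is:
Bags: B1 = {a, f, g, j, k}  B2 = {a, e, f, g, j}  B3 = {a, b, e, f, j}  B4 = {a, c, e, f, j}  B5 = {a, b, d, e, j}  B6 = {a, f, g, i, j}  B7 = {a, e, f, h, j}
Tree: B1–B2, B2–B3, B2–B4, B3–B5, B2–B6, B3–B7
Every bag has size at most 5, so the width is 5 − 1 = 4 and tw(G) ≤ 4. On the other hand G contains the 5-clique {a, b, d, e, j}. A clique must lie in a single bag of any decomposition, so no decomposition can have width below 4. Therefore the treewidth is 4.

4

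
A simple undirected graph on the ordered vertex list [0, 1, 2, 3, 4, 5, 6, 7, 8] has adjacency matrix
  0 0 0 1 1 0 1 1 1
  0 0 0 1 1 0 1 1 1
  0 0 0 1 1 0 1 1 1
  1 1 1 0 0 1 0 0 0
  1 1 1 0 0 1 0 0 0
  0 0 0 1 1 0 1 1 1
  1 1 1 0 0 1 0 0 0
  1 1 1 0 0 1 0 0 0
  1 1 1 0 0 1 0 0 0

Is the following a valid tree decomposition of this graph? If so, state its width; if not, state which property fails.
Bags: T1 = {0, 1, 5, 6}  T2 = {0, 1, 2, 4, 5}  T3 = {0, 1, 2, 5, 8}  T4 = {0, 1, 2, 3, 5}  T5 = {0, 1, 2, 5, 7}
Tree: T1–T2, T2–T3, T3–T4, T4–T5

A tree decomposition must satisfy three properties: every vertex lies in some bag; for every edge, both endpoints lie together in some bag; and for every vertex, the bags containing it form a connected subtree. Here edge (2,6) lies in no bag, so the decomposition is invalid.

No — edge (2,6) lies in no bag.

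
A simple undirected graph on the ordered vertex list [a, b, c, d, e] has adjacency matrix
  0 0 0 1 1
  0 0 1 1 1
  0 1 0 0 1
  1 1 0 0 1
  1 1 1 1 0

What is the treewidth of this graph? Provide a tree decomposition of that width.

The largest bag has 3 vertices, giving width 2; this decomposition certifies tw(G) ≤ 2. For the lower bound, the 3 vertices {a, d, e} are pairwise adjacent, and any tree decomposition puts a clique entirely inside one bag — forcing width ≥ 2. Therefore the treewidth is 2.

Treewidth 2.
One optimal decomposition is:
Bags: B1 = {b, d, e}  B2 = {b, c, e}  B3 = {a, d, e}
Tree: B1–B2, B1–B3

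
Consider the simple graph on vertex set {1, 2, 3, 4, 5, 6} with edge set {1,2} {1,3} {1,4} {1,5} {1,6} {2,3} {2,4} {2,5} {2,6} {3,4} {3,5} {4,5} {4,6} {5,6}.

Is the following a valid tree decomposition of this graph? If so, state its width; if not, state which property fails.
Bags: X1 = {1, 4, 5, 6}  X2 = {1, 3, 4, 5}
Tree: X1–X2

A tree decomposition must satisfy three properties: every vertex lies in some bag; for every edge, both endpoints lie together in some bag; and for every vertex, the bags containing it form a connected subtree. Here vertex 2 appears in no bag, so the decomposition is invalid.

No — vertex 2 appears in no bag.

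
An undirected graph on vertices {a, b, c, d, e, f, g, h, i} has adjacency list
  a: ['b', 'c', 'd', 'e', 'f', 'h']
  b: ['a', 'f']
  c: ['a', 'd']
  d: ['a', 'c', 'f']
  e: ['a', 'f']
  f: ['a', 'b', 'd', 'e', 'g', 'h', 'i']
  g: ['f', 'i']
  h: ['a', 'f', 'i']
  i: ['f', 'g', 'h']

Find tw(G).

A width-2 tree decomposition is:
Bags: B1 = {a, f, h}  B2 = {a, d, f}  B3 = {f, h, i}  B4 = {a, b, f}  B5 = {a, e, f}  B6 = {f, g, i}  B7 = {a, c, d}
Tree: B1–B2, B1–B3, B1–B4, B2–B5, B3–B6, B2–B7
Each bag holds 3 vertices, so the decomposition has width 2, which upper-bounds the treewidth. For the lower bound, the 3 vertices {a, c, d} are pairwise adjacent, and any tree decomposition puts a clique entirely inside one bag — forcing width ≥ 2. Hence tw(G) = 2 exactly.

2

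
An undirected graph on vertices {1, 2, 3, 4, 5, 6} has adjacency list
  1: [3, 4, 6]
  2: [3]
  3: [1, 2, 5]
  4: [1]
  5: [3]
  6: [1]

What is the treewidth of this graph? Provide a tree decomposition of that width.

The largest bag has 2 vertices, giving width 1; this decomposition certifies tw(G) ≤ 1. Since G has at least one edge (e.g. 2–3), it is not an edgeless graph, so tw(G) ≥ 1. Hence tw(G) = 1 exactly.

Treewidth 1.
One optimal decomposition is:
Bags: B1 = {2, 3}  B2 = {1, 3}  B3 = {3, 5}  B4 = {1, 6}  B5 = {1, 4}
Tree: B1–B2, B2–B3, B2–B4, B4–B5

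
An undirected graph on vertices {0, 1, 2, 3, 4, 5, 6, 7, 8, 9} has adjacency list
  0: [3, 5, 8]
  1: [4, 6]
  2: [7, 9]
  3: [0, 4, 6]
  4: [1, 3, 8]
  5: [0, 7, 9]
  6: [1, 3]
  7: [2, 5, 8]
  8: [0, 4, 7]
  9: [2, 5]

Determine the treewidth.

2

A width-2 tree decomposition is:
Bags: B1 = {2, 5, 9}  B2 = {2, 5, 7}  B3 = {0, 5, 7}  B4 = {0, 7, 8}  B5 = {0, 3, 8}  B6 = {3, 4, 8}  B7 = {3, 4, 6}  B8 = {1, 4, 6}
Tree: B1–B2, B2–B3, B3–B4, B4–B5, B5–B6, B6–B7, B7–B8
The largest bag has 3 vertices, giving width 2; this decomposition certifies tw(G) ≤ 2. The edges 9–2–7–5–9 form a cycle, so G is not a tree and its treewidth is at least 2. Combining the bounds, tw(G) = 2.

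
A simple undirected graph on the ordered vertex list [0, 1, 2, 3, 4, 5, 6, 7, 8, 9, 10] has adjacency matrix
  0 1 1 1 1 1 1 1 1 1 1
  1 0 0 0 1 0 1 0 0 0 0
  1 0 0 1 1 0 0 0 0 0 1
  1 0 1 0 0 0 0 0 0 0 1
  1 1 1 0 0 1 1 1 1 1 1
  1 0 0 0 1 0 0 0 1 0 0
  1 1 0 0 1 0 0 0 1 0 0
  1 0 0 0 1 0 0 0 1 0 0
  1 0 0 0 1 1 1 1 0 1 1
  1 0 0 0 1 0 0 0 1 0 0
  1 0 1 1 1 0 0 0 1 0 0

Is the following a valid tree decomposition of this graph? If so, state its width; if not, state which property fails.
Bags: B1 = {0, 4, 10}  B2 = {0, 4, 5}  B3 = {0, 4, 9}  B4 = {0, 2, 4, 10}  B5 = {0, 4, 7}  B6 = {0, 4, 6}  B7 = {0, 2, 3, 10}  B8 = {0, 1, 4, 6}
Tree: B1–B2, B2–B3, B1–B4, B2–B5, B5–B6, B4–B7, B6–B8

No — vertex 8 appears in no bag.

A tree decomposition must satisfy three properties: every vertex lies in some bag; for every edge, both endpoints lie together in some bag; and for every vertex, the bags containing it form a connected subtree. Here vertex 8 appears in no bag, so the decomposition is invalid.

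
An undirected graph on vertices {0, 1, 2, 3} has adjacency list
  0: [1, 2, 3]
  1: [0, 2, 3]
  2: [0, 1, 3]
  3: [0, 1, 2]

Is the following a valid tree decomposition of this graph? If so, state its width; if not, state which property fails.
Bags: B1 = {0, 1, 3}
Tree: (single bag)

No — vertex 2 appears in no bag.

A tree decomposition must satisfy three properties: every vertex lies in some bag; for every edge, both endpoints lie together in some bag; and for every vertex, the bags containing it form a connected subtree. Here vertex 2 appears in no bag, so the decomposition is invalid.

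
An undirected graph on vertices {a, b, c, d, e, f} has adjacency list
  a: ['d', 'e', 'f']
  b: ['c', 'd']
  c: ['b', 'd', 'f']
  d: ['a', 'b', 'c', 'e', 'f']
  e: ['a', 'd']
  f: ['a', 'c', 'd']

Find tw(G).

2

A width-2 tree decomposition is:
Bags: B1 = {a, d, e}  B2 = {a, d, f}  B3 = {c, d, f}  B4 = {b, c, d}
Tree: B1–B2, B2–B3, B3–B4
The largest bag has 3 vertices, giving width 2; this decomposition certifies tw(G) ≤ 2. On the other hand G contains the 3-clique {a, d, e}. A clique must lie in a single bag of any decomposition, so no decomposition can have width below 2. The upper and lower bounds meet at 2, so that is the treewidth.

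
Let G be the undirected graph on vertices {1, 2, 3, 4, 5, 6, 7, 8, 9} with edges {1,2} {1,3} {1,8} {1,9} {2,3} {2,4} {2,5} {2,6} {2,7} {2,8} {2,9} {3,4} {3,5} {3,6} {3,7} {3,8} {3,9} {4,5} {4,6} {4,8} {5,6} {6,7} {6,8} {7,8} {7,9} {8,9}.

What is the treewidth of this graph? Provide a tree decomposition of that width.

Every bag has size at most 5, so the width is 5 − 1 = 4 and tw(G) ≤ 4. For the lower bound, the 5 vertices {1, 2, 3, 8, 9} are pairwise adjacent, and any tree decomposition puts a clique entirely inside one bag — forcing width ≥ 4. Hence tw(G) = 4 exactly.

Treewidth 4.
One optimal decomposition is:
Bags: B1 = {2, 3, 6, 7, 8}  B2 = {2, 3, 7, 8, 9}  B3 = {2, 3, 4, 6, 8}  B4 = {2, 3, 4, 5, 6}  B5 = {1, 2, 3, 8, 9}
Tree: B1–B2, B1–B3, B3–B4, B2–B5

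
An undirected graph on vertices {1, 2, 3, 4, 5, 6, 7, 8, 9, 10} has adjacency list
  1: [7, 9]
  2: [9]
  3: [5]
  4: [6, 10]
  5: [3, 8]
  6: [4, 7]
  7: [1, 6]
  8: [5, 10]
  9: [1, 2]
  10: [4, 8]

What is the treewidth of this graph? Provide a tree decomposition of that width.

Each bag holds 2 vertices, so the decomposition has width 1, which upper-bounds the treewidth. Any graph with an edge has treewidth ≥ 1, and G has the edge 2–9. Therefore the treewidth is 1.

Treewidth 1.
One optimal decomposition is:
Bags: B1 = {2, 9}  B2 = {1, 9}  B3 = {1, 7}  B4 = {6, 7}  B5 = {4, 6}  B6 = {4, 10}  B7 = {8, 10}  B8 = {5, 8}  B9 = {3, 5}
Tree: B1–B2, B2–B3, B3–B4, B4–B5, B5–B6, B6–B7, B7–B8, B8–B9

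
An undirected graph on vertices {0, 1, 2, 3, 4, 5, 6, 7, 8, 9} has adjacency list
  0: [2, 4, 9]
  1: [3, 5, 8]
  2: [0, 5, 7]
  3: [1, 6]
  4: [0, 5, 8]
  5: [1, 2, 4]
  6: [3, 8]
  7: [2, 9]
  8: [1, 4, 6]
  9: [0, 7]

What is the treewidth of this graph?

A width-2 tree decomposition is:
Bags: B1 = {3, 6, 8}  B2 = {1, 3, 8}  B3 = {1, 4, 8}  B4 = {1, 4, 5}  B5 = {0, 4, 5}  B6 = {0, 2, 5}  B7 = {0, 2, 9}  B8 = {2, 7, 9}
Tree: B1–B2, B2–B3, B3–B4, B4–B5, B5–B6, B6–B7, B7–B8
Each bag holds 3 vertices, so the decomposition has width 2, which upper-bounds the treewidth. The edges 6–3–1–8–6 form a cycle, so G is not a tree and its treewidth is at least 2. The upper and lower bounds meet at 2, so that is the treewidth.

2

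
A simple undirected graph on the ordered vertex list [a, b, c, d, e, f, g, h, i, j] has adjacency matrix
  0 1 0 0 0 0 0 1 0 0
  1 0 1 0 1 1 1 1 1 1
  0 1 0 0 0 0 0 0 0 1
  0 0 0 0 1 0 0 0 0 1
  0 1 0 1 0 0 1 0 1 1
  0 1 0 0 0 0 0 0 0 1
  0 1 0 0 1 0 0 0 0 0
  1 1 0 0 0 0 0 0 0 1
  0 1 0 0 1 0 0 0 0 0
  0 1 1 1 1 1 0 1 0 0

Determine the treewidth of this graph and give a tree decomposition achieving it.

Each bag holds 3 vertices, so the decomposition has width 2, which upper-bounds the treewidth. For the lower bound, the 3 vertices {d, e, j} are pairwise adjacent, and any tree decomposition puts a clique entirely inside one bag — forcing width ≥ 2. The upper and lower bounds meet at 2, so that is the treewidth.

Treewidth 2.
One such decomposition:
Bags: B1 = {b, e, j}  B2 = {d, e, j}  B3 = {b, e, g}  B4 = {b, c, j}  B5 = {b, h, j}  B6 = {b, f, j}  B7 = {a, b, h}  B8 = {b, e, i}
Tree: B1–B2, B1–B3, B1–B4, B4–B5, B1–B6, B5–B7, B3–B8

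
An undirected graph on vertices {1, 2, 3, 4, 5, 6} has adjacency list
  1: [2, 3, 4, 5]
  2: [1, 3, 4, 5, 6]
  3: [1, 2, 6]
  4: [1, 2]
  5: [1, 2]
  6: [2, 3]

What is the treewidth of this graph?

2

A width-2 tree decomposition is:
Bags: B1 = {1, 2, 5}  B2 = {1, 2, 4}  B3 = {1, 2, 3}  B4 = {2, 3, 6}
Tree: B1–B2, B2–B3, B3–B4
The largest bag has 3 vertices, giving width 2; this decomposition certifies tw(G) ≤ 2. On the other hand G contains the 3-clique {1, 2, 3}. A clique must lie in a single bag of any decomposition, so no decomposition can have width below 2. The upper and lower bounds meet at 2, so that is the treewidth.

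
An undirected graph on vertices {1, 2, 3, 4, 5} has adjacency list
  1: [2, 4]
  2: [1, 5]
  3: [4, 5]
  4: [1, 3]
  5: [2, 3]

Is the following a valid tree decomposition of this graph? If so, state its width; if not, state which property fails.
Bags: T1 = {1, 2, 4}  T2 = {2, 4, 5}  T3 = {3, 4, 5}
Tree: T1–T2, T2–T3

Every vertex of G appears in some bag (union = {1, 2, 3, 4, 5}); every edge is covered by a bag; and for each vertex v the set of bags containing v is connected in the bag tree. The decomposition is therefore valid. The largest bag has 3 vertices, so the width is 2.

Yes; width 2.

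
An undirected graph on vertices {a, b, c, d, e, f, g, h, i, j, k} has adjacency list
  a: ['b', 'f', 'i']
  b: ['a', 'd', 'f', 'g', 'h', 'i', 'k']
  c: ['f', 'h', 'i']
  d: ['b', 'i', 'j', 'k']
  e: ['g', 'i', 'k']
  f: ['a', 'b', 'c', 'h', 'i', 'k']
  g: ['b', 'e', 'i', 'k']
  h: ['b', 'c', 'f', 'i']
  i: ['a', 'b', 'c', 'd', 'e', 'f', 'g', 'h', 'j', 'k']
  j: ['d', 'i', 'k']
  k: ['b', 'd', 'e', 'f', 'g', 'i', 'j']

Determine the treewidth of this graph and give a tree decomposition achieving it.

Treewidth 3.
Bags: B1 = {b, d, i, k}  B2 = {b, f, i, k}  B3 = {d, i, j, k}  B4 = {a, b, f, i}  B5 = {b, f, h, i}  B6 = {b, g, i, k}  B7 = {e, g, i, k}  B8 = {c, f, h, i}
Tree: B1–B2, B1–B3, B2–B4, B4–B5, B2–B6, B6–B7, B5–B8

The largest bag has 4 vertices, giving width 3; this decomposition certifies tw(G) ≤ 3. Conversely, {c, f, h, i} is a clique of size 4, and the vertices of any clique must share a bag in every tree decomposition; so some bag has ≥ 4 vertices and tw(G) ≥ 3. Combining the bounds, tw(G) = 3.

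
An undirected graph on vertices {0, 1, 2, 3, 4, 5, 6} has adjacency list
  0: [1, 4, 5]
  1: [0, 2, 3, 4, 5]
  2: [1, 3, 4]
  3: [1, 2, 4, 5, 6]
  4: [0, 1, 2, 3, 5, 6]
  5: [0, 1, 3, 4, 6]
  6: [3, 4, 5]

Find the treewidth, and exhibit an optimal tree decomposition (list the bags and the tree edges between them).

Every bag has size at most 4, so the width is 4 − 1 = 3 and tw(G) ≤ 3. Conversely, {0, 1, 4, 5} is a clique of size 4, and the vertices of any clique must share a bag in every tree decomposition; so some bag has ≥ 4 vertices and tw(G) ≥ 3. Therefore the treewidth is 3.

Treewidth 3.
One such decomposition:
Bags: B1 = {1, 3, 4, 5}  B2 = {1, 2, 3, 4}  B3 = {0, 1, 4, 5}  B4 = {3, 4, 5, 6}
Tree: B1–B2, B1–B3, B1–B4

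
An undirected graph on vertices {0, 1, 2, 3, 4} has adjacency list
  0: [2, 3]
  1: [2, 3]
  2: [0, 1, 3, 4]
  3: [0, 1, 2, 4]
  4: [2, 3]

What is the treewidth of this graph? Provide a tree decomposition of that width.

Treewidth 2.
Bags: B1 = {2, 3, 4}  B2 = {1, 2, 3}  B3 = {0, 2, 3}
Tree: B1–B2, B2–B3

Every bag has size at most 3, so the width is 3 − 1 = 2 and tw(G) ≤ 2. For the lower bound, the 3 vertices {0, 2, 3} are pairwise adjacent, and any tree decomposition puts a clique entirely inside one bag — forcing width ≥ 2. Hence tw(G) = 2 exactly.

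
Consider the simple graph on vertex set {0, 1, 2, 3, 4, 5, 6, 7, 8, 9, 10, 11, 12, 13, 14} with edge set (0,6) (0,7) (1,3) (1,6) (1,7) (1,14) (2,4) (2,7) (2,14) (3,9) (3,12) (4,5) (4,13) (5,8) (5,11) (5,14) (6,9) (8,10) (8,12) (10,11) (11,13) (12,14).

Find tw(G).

3

A width-3 tree decomposition is:
Bags: B1 = {4, 10, 11, 13}  B2 = {4, 5, 10, 11}  B3 = {4, 5, 8, 10}  B4 = {2, 4, 5, 8}  B5 = {2, 5, 8, 14}  B6 = {2, 8, 12, 14}  B7 = {2, 7, 12, 14}  B8 = {1, 7, 12, 14}  B9 = {1, 3, 7, 12}  B10 = {0, 1, 3, 7}  B11 = {0, 1, 3, 6}  B12 = {0, 3, 6, 9}
Tree: B1–B2, B2–B3, B3–B4, B4–B5, B5–B6, B6–B7, B7–B8, B8–B9, B9–B10, B10–B11, B11–B12
Every bag has size at most 4, so the width is 4 − 1 = 3 and tw(G) ≤ 3. For the lower bound: the 4 vertex sets {10,11,13}, {4}, {5}, {2,8,12,14} are disjoint, each induces a connected subgraph, and every pair is joined by at least one edge of G. Contracting each set to a single vertex therefore yields K_{4} as a minor, and since treewidth is minor-monotone, tw(G) ≥ tw(K_{4}) = 3. The upper and lower bounds meet at 3, so that is the treewidth.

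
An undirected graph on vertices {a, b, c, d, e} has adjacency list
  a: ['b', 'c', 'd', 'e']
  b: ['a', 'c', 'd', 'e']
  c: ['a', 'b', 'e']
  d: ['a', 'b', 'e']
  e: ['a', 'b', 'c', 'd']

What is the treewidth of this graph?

3

A width-3 tree decomposition is:
Bags: B1 = {a, b, c, e}  B2 = {a, b, d, e}
Tree: B1–B2
Each bag holds 4 vertices, so the decomposition has width 3, which upper-bounds the treewidth. Conversely, {a, b, d, e} is a clique of size 4, and the vertices of any clique must share a bag in every tree decomposition; so some bag has ≥ 4 vertices and tw(G) ≥ 3. Therefore the treewidth is 3.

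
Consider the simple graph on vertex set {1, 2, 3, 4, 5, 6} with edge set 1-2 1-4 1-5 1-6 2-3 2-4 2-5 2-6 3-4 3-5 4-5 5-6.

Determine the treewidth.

A width-3 tree decomposition is:
Bags: B1 = {1, 2, 4, 5}  B2 = {2, 3, 4, 5}  B3 = {1, 2, 5, 6}
Tree: B1–B2, B1–B3
The largest bag has 4 vertices, giving width 3; this decomposition certifies tw(G) ≤ 3. For the lower bound, the 4 vertices {1, 2, 4, 5} are pairwise adjacent, and any tree decomposition puts a clique entirely inside one bag — forcing width ≥ 3. Hence tw(G) = 3 exactly.

3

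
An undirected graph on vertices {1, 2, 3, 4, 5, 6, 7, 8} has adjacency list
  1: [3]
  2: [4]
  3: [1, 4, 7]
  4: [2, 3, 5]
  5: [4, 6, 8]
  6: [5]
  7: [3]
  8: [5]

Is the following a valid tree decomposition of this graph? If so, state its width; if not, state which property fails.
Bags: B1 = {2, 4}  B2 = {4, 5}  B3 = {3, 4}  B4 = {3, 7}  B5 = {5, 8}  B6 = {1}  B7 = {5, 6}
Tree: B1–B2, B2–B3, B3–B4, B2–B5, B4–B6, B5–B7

No — edge (3,1) lies in no bag.

A tree decomposition must satisfy three properties: every vertex lies in some bag; for every edge, both endpoints lie together in some bag; and for every vertex, the bags containing it form a connected subtree. Here edge (3,1) lies in no bag, so the decomposition is invalid.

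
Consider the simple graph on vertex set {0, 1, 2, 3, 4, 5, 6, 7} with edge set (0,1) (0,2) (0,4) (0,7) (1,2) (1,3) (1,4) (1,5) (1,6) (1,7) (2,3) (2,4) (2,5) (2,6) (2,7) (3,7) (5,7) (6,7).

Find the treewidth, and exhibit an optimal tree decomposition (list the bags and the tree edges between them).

Every bag has size at most 4, so the width is 4 − 1 = 3 and tw(G) ≤ 3. For the lower bound, the 4 vertices {0, 1, 2, 4} are pairwise adjacent, and any tree decomposition puts a clique entirely inside one bag — forcing width ≥ 3. The upper and lower bounds meet at 3, so that is the treewidth.

Treewidth 3.
One optimal decomposition is:
Bags: B1 = {1, 2, 6, 7}  B2 = {1, 2, 5, 7}  B3 = {0, 1, 2, 7}  B4 = {1, 2, 3, 7}  B5 = {0, 1, 2, 4}
Tree: B1–B2, B2–B3, B3–B4, B3–B5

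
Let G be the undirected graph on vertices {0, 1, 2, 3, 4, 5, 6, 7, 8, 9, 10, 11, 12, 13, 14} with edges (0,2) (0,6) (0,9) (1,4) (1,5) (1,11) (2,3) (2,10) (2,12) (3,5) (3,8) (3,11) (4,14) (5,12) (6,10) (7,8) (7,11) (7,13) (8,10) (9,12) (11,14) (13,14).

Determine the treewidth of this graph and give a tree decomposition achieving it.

Each bag holds 4 vertices, so the decomposition has width 3, which upper-bounds the treewidth. For the lower bound: the 4 vertex sets {4,13,14}, {7}, {11}, {1,3,5,8} are disjoint, each induces a connected subgraph, and every pair is joined by at least one edge of G. Contracting each set to a single vertex therefore yields K_{4} as a minor, and since treewidth is minor-monotone, tw(G) ≥ tw(K_{4}) = 3. Hence tw(G) = 3 exactly.

Treewidth 3.
Bags: B1 = {4, 7, 13, 14}  B2 = {4, 7, 11, 14}  B3 = {1, 4, 7, 11}  B4 = {1, 7, 8, 11}  B5 = {1, 3, 8, 11}  B6 = {1, 3, 5, 8}  B7 = {3, 5, 8, 10}  B8 = {2, 3, 5, 10}  B9 = {2, 5, 10, 12}  B10 = {2, 6, 10, 12}  B11 = {0, 2, 6, 12}  B12 = {0, 6, 9, 12}
Tree: B1–B2, B2–B3, B3–B4, B4–B5, B5–B6, B6–B7, B7–B8, B8–B9, B9–B10, B10–B11, B11–B12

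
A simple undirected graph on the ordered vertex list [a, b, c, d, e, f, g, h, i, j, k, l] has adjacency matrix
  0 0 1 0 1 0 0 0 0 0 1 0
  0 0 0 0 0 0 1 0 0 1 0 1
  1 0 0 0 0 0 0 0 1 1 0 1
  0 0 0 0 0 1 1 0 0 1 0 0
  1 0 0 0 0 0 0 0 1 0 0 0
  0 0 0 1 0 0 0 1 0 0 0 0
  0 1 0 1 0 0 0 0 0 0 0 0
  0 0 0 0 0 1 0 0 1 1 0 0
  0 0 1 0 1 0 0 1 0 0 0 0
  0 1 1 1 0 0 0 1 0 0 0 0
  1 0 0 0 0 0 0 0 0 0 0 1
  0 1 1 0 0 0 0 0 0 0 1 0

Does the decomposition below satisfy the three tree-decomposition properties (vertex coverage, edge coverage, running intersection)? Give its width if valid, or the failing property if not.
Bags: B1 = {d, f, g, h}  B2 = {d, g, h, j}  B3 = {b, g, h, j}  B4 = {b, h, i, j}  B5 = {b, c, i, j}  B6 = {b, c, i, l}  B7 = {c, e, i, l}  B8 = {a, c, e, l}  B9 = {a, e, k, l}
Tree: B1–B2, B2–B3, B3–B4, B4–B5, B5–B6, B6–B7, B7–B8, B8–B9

Vertex coverage: the bags together contain {a, b, c, d, e, f, g, h, i, j, k, l}, the full vertex set. Edge coverage: each edge of G has both endpoints in at least one bag. Running intersection: for every vertex, the bags containing it form a connected subtree. All three properties hold, so this is a valid tree decomposition of width max|bag| − 1 = 3, and hence tw(G) ≤ 3.

Yes; width 3.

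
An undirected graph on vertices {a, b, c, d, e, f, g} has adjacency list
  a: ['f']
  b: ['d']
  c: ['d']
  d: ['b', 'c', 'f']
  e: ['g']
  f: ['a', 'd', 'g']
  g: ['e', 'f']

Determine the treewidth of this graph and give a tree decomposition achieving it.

Each bag holds 2 vertices, so the decomposition has width 1, which upper-bounds the treewidth. Any graph with an edge has treewidth ≥ 1, and G has the edge b–d. Hence tw(G) = 1 exactly.

Treewidth 1.
Bags: B1 = {b, d}  B2 = {d, f}  B3 = {f, g}  B4 = {e, g}  B5 = {a, f}  B6 = {c, d}
Tree: B1–B2, B2–B3, B3–B4, B2–B5, B1–B6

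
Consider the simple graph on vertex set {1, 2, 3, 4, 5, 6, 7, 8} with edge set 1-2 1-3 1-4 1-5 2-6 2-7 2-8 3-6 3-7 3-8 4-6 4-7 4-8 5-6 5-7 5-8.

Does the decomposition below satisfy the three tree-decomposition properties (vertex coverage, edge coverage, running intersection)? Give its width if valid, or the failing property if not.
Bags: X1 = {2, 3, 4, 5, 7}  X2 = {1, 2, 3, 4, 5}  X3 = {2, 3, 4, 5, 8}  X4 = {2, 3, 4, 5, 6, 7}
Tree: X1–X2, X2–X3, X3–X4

A tree decomposition must satisfy three properties: every vertex lies in some bag; for every edge, both endpoints lie together in some bag; and for every vertex, the bags containing it form a connected subtree. Here bags containing vertex 7 are not connected in the tree, so the decomposition is invalid.

No — bags containing vertex 7 are not connected in the tree.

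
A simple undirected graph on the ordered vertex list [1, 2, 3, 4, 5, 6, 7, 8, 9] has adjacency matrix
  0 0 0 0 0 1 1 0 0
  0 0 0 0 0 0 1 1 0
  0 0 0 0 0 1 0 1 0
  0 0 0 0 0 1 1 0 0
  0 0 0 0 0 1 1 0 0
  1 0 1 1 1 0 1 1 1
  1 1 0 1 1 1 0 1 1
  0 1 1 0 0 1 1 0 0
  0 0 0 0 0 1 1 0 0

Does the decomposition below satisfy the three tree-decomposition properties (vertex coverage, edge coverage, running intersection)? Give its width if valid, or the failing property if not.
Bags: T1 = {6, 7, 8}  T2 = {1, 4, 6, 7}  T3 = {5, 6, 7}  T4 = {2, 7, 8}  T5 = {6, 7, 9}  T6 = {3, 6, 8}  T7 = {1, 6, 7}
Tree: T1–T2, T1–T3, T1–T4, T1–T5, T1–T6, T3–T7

No — bags containing vertex 1 are not connected in the tree.

A tree decomposition must satisfy three properties: every vertex lies in some bag; for every edge, both endpoints lie together in some bag; and for every vertex, the bags containing it form a connected subtree. Here bags containing vertex 1 are not connected in the tree, so the decomposition is invalid.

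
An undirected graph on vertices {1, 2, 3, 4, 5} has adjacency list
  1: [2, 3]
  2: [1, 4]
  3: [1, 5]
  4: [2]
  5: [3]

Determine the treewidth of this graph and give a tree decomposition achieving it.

Every bag has size at most 2, so the width is 2 − 1 = 1 and tw(G) ≤ 1. Any graph with an edge has treewidth ≥ 1, and G has the edge 2–1. Hence tw(G) = 1 exactly.

Treewidth 1.
One optimal decomposition is:
Bags: B1 = {1, 2}  B2 = {1, 3}  B3 = {3, 5}  B4 = {2, 4}
Tree: B1–B2, B2–B3, B1–B4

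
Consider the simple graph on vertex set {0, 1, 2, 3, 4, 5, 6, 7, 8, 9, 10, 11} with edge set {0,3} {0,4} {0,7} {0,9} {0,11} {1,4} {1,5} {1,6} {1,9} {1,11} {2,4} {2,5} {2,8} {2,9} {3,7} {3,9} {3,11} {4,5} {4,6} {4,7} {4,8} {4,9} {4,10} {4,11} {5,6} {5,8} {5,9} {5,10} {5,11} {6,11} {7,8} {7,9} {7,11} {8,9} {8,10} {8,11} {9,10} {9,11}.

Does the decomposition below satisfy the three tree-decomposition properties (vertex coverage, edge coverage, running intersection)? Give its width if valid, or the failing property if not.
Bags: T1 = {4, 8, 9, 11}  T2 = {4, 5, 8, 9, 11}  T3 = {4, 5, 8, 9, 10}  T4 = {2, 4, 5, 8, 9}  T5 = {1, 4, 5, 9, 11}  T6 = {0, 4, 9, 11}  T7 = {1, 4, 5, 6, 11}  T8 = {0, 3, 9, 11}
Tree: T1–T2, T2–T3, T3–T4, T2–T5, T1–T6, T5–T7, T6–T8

No — vertex 7 appears in no bag.

A tree decomposition must satisfy three properties: every vertex lies in some bag; for every edge, both endpoints lie together in some bag; and for every vertex, the bags containing it form a connected subtree. Here vertex 7 appears in no bag, so the decomposition is invalid.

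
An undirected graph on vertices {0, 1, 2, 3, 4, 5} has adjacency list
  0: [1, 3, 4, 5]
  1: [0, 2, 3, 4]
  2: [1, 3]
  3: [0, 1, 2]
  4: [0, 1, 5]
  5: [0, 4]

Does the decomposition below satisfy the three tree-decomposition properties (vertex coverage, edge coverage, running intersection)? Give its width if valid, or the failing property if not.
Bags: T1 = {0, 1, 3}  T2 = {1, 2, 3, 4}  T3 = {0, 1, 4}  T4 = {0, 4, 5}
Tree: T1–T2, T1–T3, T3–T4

No — bags containing vertex 4 are not connected in the tree.

A tree decomposition must satisfy three properties: every vertex lies in some bag; for every edge, both endpoints lie together in some bag; and for every vertex, the bags containing it form a connected subtree. Here bags containing vertex 4 are not connected in the tree, so the decomposition is invalid.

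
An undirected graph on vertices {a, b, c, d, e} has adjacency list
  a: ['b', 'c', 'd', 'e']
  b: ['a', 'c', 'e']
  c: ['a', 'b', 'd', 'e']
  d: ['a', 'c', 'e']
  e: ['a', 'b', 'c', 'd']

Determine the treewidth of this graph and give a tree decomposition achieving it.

Treewidth 3.
Bags: B1 = {a, c, d, e}  B2 = {a, b, c, e}
Tree: B1–B2

Every bag has size at most 4, so the width is 4 − 1 = 3 and tw(G) ≤ 3. For the lower bound, the 4 vertices {a, c, d, e} are pairwise adjacent, and any tree decomposition puts a clique entirely inside one bag — forcing width ≥ 3. The upper and lower bounds meet at 3, so that is the treewidth.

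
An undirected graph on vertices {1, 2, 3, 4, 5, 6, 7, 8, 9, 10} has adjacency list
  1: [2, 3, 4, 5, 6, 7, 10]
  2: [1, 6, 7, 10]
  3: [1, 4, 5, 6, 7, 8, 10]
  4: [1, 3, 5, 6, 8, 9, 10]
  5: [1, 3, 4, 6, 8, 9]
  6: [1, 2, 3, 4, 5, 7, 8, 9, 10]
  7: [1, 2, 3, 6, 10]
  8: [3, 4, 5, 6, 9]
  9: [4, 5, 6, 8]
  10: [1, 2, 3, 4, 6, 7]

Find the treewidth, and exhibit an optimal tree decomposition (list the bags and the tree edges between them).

Treewidth 4.
Bags: B1 = {1, 3, 4, 6, 10}  B2 = {1, 3, 4, 5, 6}  B3 = {1, 3, 6, 7, 10}  B4 = {1, 2, 6, 7, 10}  B5 = {3, 4, 5, 6, 8}  B6 = {4, 5, 6, 8, 9}
Tree: B1–B2, B1–B3, B3–B4, B2–B5, B5–B6

The largest bag has 5 vertices, giving width 4; this decomposition certifies tw(G) ≤ 4. Conversely, {4, 5, 6, 8, 9} is a clique of size 5, and the vertices of any clique must share a bag in every tree decomposition; so some bag has ≥ 5 vertices and tw(G) ≥ 4. The upper and lower bounds meet at 4, so that is the treewidth.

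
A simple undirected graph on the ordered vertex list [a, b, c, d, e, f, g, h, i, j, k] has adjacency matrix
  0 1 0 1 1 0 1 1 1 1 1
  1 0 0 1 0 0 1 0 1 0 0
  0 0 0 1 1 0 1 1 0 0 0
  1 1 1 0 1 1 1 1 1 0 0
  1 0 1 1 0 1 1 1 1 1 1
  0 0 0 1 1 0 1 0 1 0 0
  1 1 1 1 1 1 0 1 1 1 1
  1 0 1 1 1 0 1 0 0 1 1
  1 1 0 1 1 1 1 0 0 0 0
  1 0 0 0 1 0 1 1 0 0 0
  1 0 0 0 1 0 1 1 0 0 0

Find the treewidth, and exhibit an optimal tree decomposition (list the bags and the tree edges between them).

Treewidth 4.
Bags: B1 = {a, d, e, g, h}  B2 = {c, d, e, g, h}  B3 = {a, e, g, h, k}  B4 = {a, d, e, g, i}  B5 = {d, e, f, g, i}  B6 = {a, e, g, h, j}  B7 = {a, b, d, g, i}
Tree: B1–B2, B1–B3, B1–B4, B4–B5, B3–B6, B4–B7

The largest bag has 5 vertices, giving width 4; this decomposition certifies tw(G) ≤ 4. Conversely, {c, d, e, g, h} is a clique of size 5, and the vertices of any clique must share a bag in every tree decomposition; so some bag has ≥ 5 vertices and tw(G) ≥ 4. Hence tw(G) = 4 exactly.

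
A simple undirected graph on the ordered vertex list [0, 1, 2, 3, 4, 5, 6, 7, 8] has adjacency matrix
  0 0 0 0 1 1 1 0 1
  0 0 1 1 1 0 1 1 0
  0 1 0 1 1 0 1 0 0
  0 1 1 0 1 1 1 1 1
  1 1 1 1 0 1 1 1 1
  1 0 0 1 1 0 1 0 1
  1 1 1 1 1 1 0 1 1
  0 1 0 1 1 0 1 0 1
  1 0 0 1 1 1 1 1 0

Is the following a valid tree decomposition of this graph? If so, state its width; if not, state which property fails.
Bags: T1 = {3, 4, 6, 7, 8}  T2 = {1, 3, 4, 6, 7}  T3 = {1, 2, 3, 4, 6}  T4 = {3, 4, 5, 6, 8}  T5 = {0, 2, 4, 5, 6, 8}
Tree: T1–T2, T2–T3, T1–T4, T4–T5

No — bags containing vertex 2 are not connected in the tree.

A tree decomposition must satisfy three properties: every vertex lies in some bag; for every edge, both endpoints lie together in some bag; and for every vertex, the bags containing it form a connected subtree. Here bags containing vertex 2 are not connected in the tree, so the decomposition is invalid.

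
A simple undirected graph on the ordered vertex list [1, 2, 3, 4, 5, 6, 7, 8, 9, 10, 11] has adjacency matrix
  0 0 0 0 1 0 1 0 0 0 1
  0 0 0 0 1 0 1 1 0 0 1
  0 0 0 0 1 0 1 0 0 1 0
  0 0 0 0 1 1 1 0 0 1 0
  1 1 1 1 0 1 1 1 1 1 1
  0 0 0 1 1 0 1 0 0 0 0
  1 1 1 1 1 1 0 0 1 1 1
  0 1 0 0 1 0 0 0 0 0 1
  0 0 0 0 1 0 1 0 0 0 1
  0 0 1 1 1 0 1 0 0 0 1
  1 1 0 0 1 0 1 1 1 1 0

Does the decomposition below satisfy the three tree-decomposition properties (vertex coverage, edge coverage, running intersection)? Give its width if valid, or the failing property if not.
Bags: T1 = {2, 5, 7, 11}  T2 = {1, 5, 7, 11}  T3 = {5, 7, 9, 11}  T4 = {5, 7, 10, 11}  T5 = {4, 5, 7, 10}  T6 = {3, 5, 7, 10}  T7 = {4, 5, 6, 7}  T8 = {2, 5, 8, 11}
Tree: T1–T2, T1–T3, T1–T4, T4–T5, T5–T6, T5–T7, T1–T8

Yes; width 3.

Every vertex of G appears in some bag (union = {1, 2, 3, 4, 5, 6, 7, 8, 9, 10, 11}); every edge is covered by a bag; and for each vertex v the set of bags containing v is connected in the bag tree. The decomposition is therefore valid. The largest bag has 4 vertices, so the width is 3.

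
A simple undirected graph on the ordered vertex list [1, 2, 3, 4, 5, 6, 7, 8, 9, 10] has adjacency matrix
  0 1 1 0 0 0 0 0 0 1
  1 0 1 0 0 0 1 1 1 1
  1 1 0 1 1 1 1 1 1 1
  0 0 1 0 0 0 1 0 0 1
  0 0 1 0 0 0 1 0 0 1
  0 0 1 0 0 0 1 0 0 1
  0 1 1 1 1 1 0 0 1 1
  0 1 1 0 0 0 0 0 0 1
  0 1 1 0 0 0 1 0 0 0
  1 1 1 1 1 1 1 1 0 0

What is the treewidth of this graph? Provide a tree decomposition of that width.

Treewidth 3.
One optimal decomposition is:
Bags: B1 = {2, 3, 7, 10}  B2 = {1, 2, 3, 10}  B3 = {2, 3, 8, 10}  B4 = {3, 4, 7, 10}  B5 = {3, 5, 7, 10}  B6 = {2, 3, 7, 9}  B7 = {3, 6, 7, 10}
Tree: B1–B2, B1–B3, B1–B4, B4–B5, B1–B6, B1–B7

Each bag holds 4 vertices, so the decomposition has width 3, which upper-bounds the treewidth. For the lower bound, the 4 vertices {2, 3, 7, 9} are pairwise adjacent, and any tree decomposition puts a clique entirely inside one bag — forcing width ≥ 3. The upper and lower bounds meet at 3, so that is the treewidth.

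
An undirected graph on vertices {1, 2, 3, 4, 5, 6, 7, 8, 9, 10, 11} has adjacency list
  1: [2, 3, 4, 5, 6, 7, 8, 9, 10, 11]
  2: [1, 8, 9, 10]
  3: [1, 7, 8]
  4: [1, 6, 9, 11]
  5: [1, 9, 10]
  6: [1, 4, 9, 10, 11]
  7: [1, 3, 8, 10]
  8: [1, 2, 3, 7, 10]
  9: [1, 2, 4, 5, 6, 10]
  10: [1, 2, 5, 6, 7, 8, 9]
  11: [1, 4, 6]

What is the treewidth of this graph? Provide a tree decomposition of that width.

Each bag holds 4 vertices, so the decomposition has width 3, which upper-bounds the treewidth. On the other hand G contains the 4-clique {1, 4, 6, 11}. A clique must lie in a single bag of any decomposition, so no decomposition can have width below 3. Hence tw(G) = 3 exactly.

Treewidth 3.
One optimal decomposition is:
Bags: B1 = {1, 2, 9, 10}  B2 = {1, 2, 8, 10}  B3 = {1, 5, 9, 10}  B4 = {1, 6, 9, 10}  B5 = {1, 7, 8, 10}  B6 = {1, 3, 7, 8}  B7 = {1, 4, 6, 9}  B8 = {1, 4, 6, 11}
Tree: B1–B2, B1–B3, B3–B4, B2–B5, B5–B6, B4–B7, B7–B8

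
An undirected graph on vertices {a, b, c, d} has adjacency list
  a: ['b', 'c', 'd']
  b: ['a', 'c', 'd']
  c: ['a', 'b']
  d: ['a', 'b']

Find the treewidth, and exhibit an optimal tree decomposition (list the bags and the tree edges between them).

Treewidth 2.
One such decomposition:
Bags: B1 = {a, b, c}  B2 = {a, b, d}
Tree: B1–B2

Each bag holds 3 vertices, so the decomposition has width 2, which upper-bounds the treewidth. On the other hand G contains the 3-clique {a, b, d}. A clique must lie in a single bag of any decomposition, so no decomposition can have width below 2. The upper and lower bounds meet at 2, so that is the treewidth.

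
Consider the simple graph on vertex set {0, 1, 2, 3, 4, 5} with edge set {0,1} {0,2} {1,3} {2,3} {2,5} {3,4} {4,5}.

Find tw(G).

2

A width-2 tree decomposition is:
Bags: B1 = {3, 4, 5}  B2 = {2, 3, 5}  B3 = {1, 2, 3}  B4 = {0, 1, 2}
Tree: B1–B2, B2–B3, B3–B4
Each bag holds 3 vertices, so the decomposition has width 2, which upper-bounds the treewidth. For the lower bound, G contains the cycle 4–5–2–3–4, so G is not a forest; only forests have treewidth ≤ 1, hence tw(G) ≥ 2. Hence tw(G) = 2 exactly.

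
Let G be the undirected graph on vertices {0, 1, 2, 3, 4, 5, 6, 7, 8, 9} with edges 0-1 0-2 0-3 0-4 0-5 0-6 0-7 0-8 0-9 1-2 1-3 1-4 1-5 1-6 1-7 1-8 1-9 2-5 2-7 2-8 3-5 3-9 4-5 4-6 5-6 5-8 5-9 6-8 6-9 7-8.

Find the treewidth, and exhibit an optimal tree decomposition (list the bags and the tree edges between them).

Treewidth 4.
Bags: B1 = {0, 1, 2, 5, 8}  B2 = {0, 1, 2, 7, 8}  B3 = {0, 1, 5, 6, 8}  B4 = {0, 1, 5, 6, 9}  B5 = {0, 1, 4, 5, 6}  B6 = {0, 1, 3, 5, 9}
Tree: B1–B2, B1–B3, B3–B4, B3–B5, B4–B6

Every bag has size at most 5, so the width is 5 − 1 = 4 and tw(G) ≤ 4. On the other hand G contains the 5-clique {0, 1, 2, 5, 8}. A clique must lie in a single bag of any decomposition, so no decomposition can have width below 4. Combining the bounds, tw(G) = 4.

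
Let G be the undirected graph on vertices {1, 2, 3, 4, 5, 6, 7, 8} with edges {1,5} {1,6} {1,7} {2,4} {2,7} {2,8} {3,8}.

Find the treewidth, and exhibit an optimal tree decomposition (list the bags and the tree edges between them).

Every bag has size at most 2, so the width is 2 − 1 = 1 and tw(G) ≤ 1. Any graph with an edge has treewidth ≥ 1, and G has the edge 2–7. Combining the bounds, tw(G) = 1.

Treewidth 1.
One optimal decomposition is:
Bags: B1 = {2, 7}  B2 = {1, 7}  B3 = {2, 8}  B4 = {1, 6}  B5 = {3, 8}  B6 = {1, 5}  B7 = {2, 4}
Tree: B1–B2, B1–B3, B2–B4, B3–B5, B4–B6, B1–B7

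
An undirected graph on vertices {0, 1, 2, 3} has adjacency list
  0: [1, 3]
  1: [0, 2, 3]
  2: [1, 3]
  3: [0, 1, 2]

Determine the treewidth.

2

A width-2 tree decomposition is:
Bags: B1 = {0, 1, 3}  B2 = {1, 2, 3}
Tree: B1–B2
Every bag has size at most 3, so the width is 3 − 1 = 2 and tw(G) ≤ 2. Conversely, {0, 1, 3} is a clique of size 3, and the vertices of any clique must share a bag in every tree decomposition; so some bag has ≥ 3 vertices and tw(G) ≥ 2. Therefore the treewidth is 2.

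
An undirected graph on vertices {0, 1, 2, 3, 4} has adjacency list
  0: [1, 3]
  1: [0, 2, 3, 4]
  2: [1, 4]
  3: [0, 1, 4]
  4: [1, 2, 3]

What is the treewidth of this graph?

2

A width-2 tree decomposition is:
Bags: B1 = {1, 2, 4}  B2 = {1, 3, 4}  B3 = {0, 1, 3}
Tree: B1–B2, B2–B3
Every bag has size at most 3, so the width is 3 − 1 = 2 and tw(G) ≤ 2. Conversely, {1, 2, 4} is a clique of size 3, and the vertices of any clique must share a bag in every tree decomposition; so some bag has ≥ 3 vertices and tw(G) ≥ 2. Combining the bounds, tw(G) = 2.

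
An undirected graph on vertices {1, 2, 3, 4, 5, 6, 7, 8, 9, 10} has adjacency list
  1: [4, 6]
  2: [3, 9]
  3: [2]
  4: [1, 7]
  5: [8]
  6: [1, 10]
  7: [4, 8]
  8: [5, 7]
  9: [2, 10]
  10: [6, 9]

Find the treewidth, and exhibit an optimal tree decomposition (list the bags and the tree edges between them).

Every bag has size at most 2, so the width is 2 − 1 = 1 and tw(G) ≤ 1. Any graph with an edge has treewidth ≥ 1, and G has the edge 3–2. Combining the bounds, tw(G) = 1.

Treewidth 1.
One such decomposition:
Bags: B1 = {2, 3}  B2 = {2, 9}  B3 = {9, 10}  B4 = {6, 10}  B5 = {1, 6}  B6 = {1, 4}  B7 = {4, 7}  B8 = {7, 8}  B9 = {5, 8}
Tree: B1–B2, B2–B3, B3–B4, B4–B5, B5–B6, B6–B7, B7–B8, B8–B9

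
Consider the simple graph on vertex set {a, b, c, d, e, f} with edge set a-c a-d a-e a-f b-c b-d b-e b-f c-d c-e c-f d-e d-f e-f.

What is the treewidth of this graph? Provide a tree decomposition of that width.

Each bag holds 5 vertices, so the decomposition has width 4, which upper-bounds the treewidth. For the lower bound, the 5 vertices {a, c, d, e, f} are pairwise adjacent, and any tree decomposition puts a clique entirely inside one bag — forcing width ≥ 4. Therefore the treewidth is 4.

Treewidth 4.
Bags: B1 = {b, c, d, e, f}  B2 = {a, c, d, e, f}
Tree: B1–B2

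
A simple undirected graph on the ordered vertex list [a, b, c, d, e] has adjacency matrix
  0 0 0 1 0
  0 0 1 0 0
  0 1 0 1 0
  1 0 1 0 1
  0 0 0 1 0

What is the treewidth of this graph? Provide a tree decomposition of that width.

Every bag has size at most 2, so the width is 2 − 1 = 1 and tw(G) ≤ 1. G has an edge, so its treewidth is at least 1. Therefore the treewidth is 1.

Treewidth 1.
Bags: B1 = {a, d}  B2 = {c, d}  B3 = {d, e}  B4 = {b, c}
Tree: B1–B2, B1–B3, B2–B4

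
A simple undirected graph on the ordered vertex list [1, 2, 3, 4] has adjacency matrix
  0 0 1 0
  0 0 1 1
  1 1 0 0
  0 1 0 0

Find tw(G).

1

A width-1 tree decomposition is:
Bags: B1 = {2, 4}  B2 = {2, 3}  B3 = {1, 3}
Tree: B1–B2, B2–B3
Every bag has size at most 2, so the width is 2 − 1 = 1 and tw(G) ≤ 1. G has an edge, so its treewidth is at least 1. Combining the bounds, tw(G) = 1.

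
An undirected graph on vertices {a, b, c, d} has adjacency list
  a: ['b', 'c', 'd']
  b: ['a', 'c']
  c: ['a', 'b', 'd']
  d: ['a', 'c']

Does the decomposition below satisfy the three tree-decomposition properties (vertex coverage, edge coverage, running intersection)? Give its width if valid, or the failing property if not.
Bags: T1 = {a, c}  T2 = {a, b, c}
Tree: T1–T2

A tree decomposition must satisfy three properties: every vertex lies in some bag; for every edge, both endpoints lie together in some bag; and for every vertex, the bags containing it form a connected subtree. Here vertex d appears in no bag, so the decomposition is invalid.

No — vertex d appears in no bag.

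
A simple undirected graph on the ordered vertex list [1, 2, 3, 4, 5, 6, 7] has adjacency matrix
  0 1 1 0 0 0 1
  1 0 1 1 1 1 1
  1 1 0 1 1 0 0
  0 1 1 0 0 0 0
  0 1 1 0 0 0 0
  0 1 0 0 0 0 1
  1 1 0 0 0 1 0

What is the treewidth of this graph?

2

A width-2 tree decomposition is:
Bags: B1 = {2, 3, 5}  B2 = {1, 2, 3}  B3 = {2, 3, 4}  B4 = {1, 2, 7}  B5 = {2, 6, 7}
Tree: B1–B2, B2–B3, B2–B4, B4–B5
Every bag has size at most 3, so the width is 3 − 1 = 2 and tw(G) ≤ 2. On the other hand G contains the 3-clique {1, 2, 3}. A clique must lie in a single bag of any decomposition, so no decomposition can have width below 2. Therefore the treewidth is 2.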